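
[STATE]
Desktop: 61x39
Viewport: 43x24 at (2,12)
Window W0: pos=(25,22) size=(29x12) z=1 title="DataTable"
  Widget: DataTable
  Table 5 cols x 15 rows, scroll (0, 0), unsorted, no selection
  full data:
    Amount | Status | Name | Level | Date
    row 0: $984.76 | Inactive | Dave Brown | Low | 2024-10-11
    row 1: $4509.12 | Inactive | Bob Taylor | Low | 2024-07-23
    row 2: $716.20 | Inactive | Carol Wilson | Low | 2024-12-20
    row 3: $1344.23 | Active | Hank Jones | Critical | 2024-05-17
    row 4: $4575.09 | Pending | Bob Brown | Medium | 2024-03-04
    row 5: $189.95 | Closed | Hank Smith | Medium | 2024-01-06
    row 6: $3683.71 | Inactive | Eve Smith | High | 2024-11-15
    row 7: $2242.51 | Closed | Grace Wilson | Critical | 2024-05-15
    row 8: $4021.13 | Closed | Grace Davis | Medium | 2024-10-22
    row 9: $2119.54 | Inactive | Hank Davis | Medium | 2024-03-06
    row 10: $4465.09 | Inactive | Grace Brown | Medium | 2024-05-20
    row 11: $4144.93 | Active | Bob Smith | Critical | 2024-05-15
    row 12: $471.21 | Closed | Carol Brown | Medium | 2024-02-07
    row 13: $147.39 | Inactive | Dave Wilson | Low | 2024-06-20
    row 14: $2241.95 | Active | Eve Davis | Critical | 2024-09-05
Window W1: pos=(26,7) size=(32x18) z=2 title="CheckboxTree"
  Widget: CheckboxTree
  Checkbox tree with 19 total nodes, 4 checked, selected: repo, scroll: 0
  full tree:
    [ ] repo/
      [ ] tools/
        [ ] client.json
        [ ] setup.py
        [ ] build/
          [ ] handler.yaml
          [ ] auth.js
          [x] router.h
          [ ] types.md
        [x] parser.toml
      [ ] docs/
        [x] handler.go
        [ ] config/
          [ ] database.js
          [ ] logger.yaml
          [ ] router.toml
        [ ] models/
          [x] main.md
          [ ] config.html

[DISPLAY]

                        ┃     [ ] client.js
                        ┃     [ ] setup.py 
                        ┃     [-] build/   
                        ┃       [ ] handler
                        ┃       [ ] auth.js
                        ┃       [x] router.
                        ┃       [ ] types.m
                        ┃     [x] parser.to
                        ┃   [-] docs/      
                        ┃     [x] handler.g
                       ┏┃     [ ] config/  
                       ┃┃       [ ] databas
                       ┠┗━━━━━━━━━━━━━━━━━━
                       ┃Amount  │Status  │N
                       ┃────────┼────────┼─
                       ┃$984.76 │Inactive│D
                       ┃$4509.12│Inactive│B
                       ┃$716.20 │Inactive│C
                       ┃$1344.23│Active  │H
                       ┃$4575.09│Pending │B
                       ┃$189.95 │Closed  │H
                       ┗━━━━━━━━━━━━━━━━━━━
                                           
                                           


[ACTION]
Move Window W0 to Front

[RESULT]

                        ┃     [ ] client.js
                        ┃     [ ] setup.py 
                        ┃     [-] build/   
                        ┃       [ ] handler
                        ┃       [ ] auth.js
                        ┃       [x] router.
                        ┃       [ ] types.m
                        ┃     [x] parser.to
                        ┃   [-] docs/      
                        ┃     [x] handler.g
                       ┏━━━━━━━━━━━━━━━━━━━
                       ┃ DataTable         
                       ┠───────────────────
                       ┃Amount  │Status  │N
                       ┃────────┼────────┼─
                       ┃$984.76 │Inactive│D
                       ┃$4509.12│Inactive│B
                       ┃$716.20 │Inactive│C
                       ┃$1344.23│Active  │H
                       ┃$4575.09│Pending │B
                       ┃$189.95 │Closed  │H
                       ┗━━━━━━━━━━━━━━━━━━━
                                           
                                           


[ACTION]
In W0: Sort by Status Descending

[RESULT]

                        ┃     [ ] client.js
                        ┃     [ ] setup.py 
                        ┃     [-] build/   
                        ┃       [ ] handler
                        ┃       [ ] auth.js
                        ┃       [x] router.
                        ┃       [ ] types.m
                        ┃     [x] parser.to
                        ┃   [-] docs/      
                        ┃     [x] handler.g
                       ┏━━━━━━━━━━━━━━━━━━━
                       ┃ DataTable         
                       ┠───────────────────
                       ┃Amount  │Status ▼│N
                       ┃────────┼────────┼─
                       ┃$4575.09│Pending │B
                       ┃$984.76 │Inactive│D
                       ┃$4509.12│Inactive│B
                       ┃$716.20 │Inactive│C
                       ┃$3683.71│Inactive│E
                       ┃$2119.54│Inactive│H
                       ┗━━━━━━━━━━━━━━━━━━━
                                           
                                           


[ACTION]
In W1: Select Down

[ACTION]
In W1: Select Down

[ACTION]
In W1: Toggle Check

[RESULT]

                        ┃>    [x] client.js
                        ┃     [ ] setup.py 
                        ┃     [-] build/   
                        ┃       [ ] handler
                        ┃       [ ] auth.js
                        ┃       [x] router.
                        ┃       [ ] types.m
                        ┃     [x] parser.to
                        ┃   [-] docs/      
                        ┃     [x] handler.g
                       ┏━━━━━━━━━━━━━━━━━━━
                       ┃ DataTable         
                       ┠───────────────────
                       ┃Amount  │Status ▼│N
                       ┃────────┼────────┼─
                       ┃$4575.09│Pending │B
                       ┃$984.76 │Inactive│D
                       ┃$4509.12│Inactive│B
                       ┃$716.20 │Inactive│C
                       ┃$3683.71│Inactive│E
                       ┃$2119.54│Inactive│H
                       ┗━━━━━━━━━━━━━━━━━━━
                                           
                                           


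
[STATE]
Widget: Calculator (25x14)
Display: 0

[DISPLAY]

                        0
┌───┬───┬───┬───┐        
│ 7 │ 8 │ 9 │ ÷ │        
├───┼───┼───┼───┤        
│ 4 │ 5 │ 6 │ × │        
├───┼───┼───┼───┤        
│ 1 │ 2 │ 3 │ - │        
├───┼───┼───┼───┤        
│ 0 │ . │ = │ + │        
├───┼───┼───┼───┤        
│ C │ MC│ MR│ M+│        
└───┴───┴───┴───┘        
                         
                         


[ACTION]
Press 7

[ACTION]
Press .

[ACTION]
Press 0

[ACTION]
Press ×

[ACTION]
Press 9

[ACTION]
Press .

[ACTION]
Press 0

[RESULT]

                      9.0
┌───┬───┬───┬───┐        
│ 7 │ 8 │ 9 │ ÷ │        
├───┼───┼───┼───┤        
│ 4 │ 5 │ 6 │ × │        
├───┼───┼───┼───┤        
│ 1 │ 2 │ 3 │ - │        
├───┼───┼───┼───┤        
│ 0 │ . │ = │ + │        
├───┼───┼───┼───┤        
│ C │ MC│ MR│ M+│        
└───┴───┴───┴───┘        
                         
                         


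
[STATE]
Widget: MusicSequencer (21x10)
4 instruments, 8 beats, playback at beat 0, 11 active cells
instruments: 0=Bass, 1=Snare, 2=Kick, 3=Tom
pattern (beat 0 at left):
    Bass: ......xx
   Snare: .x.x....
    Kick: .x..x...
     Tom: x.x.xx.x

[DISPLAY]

      ▼1234567       
  Bass······██       
 Snare·█·█····       
  Kick·█··█···       
   Tom█·█·██·█       
                     
                     
                     
                     
                     


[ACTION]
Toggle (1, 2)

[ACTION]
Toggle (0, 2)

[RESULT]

      ▼1234567       
  Bass··█···██       
 Snare·███····       
  Kick·█··█···       
   Tom█·█·██·█       
                     
                     
                     
                     
                     


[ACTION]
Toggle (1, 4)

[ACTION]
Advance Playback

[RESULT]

      0▼234567       
  Bass··█···██       
 Snare·████···       
  Kick·█··█···       
   Tom█·█·██·█       
                     
                     
                     
                     
                     


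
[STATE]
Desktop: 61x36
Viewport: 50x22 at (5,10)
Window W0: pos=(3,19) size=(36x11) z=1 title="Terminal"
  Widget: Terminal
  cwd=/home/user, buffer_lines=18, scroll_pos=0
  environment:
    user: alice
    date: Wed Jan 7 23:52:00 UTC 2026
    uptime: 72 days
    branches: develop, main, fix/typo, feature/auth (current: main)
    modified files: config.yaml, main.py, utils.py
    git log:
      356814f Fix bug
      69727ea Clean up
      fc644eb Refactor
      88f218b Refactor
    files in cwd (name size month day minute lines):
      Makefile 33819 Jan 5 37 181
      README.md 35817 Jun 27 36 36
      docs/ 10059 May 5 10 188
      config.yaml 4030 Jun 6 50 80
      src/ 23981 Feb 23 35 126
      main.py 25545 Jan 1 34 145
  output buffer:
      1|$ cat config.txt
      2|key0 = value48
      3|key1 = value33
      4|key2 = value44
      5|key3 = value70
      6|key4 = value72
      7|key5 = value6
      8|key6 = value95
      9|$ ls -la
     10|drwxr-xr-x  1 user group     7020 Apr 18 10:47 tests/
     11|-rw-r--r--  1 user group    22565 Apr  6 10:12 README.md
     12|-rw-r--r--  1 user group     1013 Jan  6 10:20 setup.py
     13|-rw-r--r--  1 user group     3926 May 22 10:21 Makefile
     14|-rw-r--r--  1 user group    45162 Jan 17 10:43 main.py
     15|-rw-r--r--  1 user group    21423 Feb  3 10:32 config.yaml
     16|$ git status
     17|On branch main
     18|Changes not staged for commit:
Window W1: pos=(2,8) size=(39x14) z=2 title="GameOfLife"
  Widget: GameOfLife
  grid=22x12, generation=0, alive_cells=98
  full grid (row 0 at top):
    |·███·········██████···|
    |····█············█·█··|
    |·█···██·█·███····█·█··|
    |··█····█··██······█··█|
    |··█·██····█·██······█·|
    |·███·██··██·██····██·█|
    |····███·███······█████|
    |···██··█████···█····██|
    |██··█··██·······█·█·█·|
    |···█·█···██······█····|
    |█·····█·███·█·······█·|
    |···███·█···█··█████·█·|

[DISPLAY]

───────────────────────────────────┨              
n: 0                               ┃              
··█············█·█··               ┃              
···██·█·███····█·█··               ┃              
█····█··██······█··█               ┃              
█·██····█·██······█·               ┃              
██·██··██·██····██·█               ┃              
··███·███······█████               ┃              
·██··█████···█····██               ┃              
··█··██·······█·█·█·               ┃              
·█·█···██······█····               ┃              
━━━━━━━━━━━━━━━━━━━━━━━━━━━━━━━━━━━┛              
 cat config.txt                  ┃                
ey0 = value48                    ┃                
ey1 = value33                    ┃                
ey2 = value44                    ┃                
ey3 = value70                    ┃                
ey4 = value72                    ┃                
ey5 = value6                     ┃                
━━━━━━━━━━━━━━━━━━━━━━━━━━━━━━━━━┛                
                                                  
                                                  


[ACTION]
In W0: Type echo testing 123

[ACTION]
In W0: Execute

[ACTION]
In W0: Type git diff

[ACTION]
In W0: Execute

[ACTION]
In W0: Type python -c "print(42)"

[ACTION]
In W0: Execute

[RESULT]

───────────────────────────────────┨              
n: 0                               ┃              
··█············█·█··               ┃              
···██·█·███····█·█··               ┃              
█····█··██······█··█               ┃              
█·██····█·██······█·               ┃              
██·██··██·██····██·█               ┃              
··███·███······█████               ┃              
·██··█████···█····██               ┃              
··█··██·······█·█·█·               ┃              
·█·█···██······█····               ┃              
━━━━━━━━━━━━━━━━━━━━━━━━━━━━━━━━━━━┛              
++ b/main.py                     ┃                
@ -1,3 +1,4 @@                   ┃                
# updated                        ┃                
import sys                       ┃                
 python -c "print(42)"           ┃                
2                                ┃                
 █                               ┃                
━━━━━━━━━━━━━━━━━━━━━━━━━━━━━━━━━┛                
                                                  
                                                  


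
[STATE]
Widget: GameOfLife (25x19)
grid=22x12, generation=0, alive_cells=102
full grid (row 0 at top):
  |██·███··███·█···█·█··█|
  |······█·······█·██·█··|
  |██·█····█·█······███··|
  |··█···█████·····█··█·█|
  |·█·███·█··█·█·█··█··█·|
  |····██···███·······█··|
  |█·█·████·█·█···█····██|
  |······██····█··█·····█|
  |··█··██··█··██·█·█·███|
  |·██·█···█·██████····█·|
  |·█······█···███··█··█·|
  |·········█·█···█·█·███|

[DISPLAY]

Gen: 0                   
██·███··███·█···█·█··█   
······█·······█·██·█··   
██·█····█·█······███··   
··█···█████·····█··█·█   
·█·███·█··█·█·█··█··█·   
····██···███·······█··   
█·█·████·█·█···█····██   
······██····█··█·····█   
··█··██··█··██·█·█·███   
·██·█···█·██████····█·   
·█······█···███··█··█·   
·········█·█···█·█·███   
                         
                         
                         
                         
                         
                         


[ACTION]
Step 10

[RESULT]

Gen: 10                  
········█·██··········   
·······█····█·········   
·████···█····█········   
█··█········█·····██··   
···········█······██··   
█···████···········██·   
····█········█······█·   
··█·····█···██████··█·   
···█·█·█·······██···█·   
···█···█·····█····██··   
····█··········█·███··   
····██·█·█····██······   
                         
                         
                         
                         
                         
                         


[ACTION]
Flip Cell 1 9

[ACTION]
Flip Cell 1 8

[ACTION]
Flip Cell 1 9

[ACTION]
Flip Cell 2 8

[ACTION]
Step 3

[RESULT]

Gen: 13                  
···········██·········   
·······█·█·█·█········   
███·····█····██·······   
············██········   
···················██·   
······██·····█·····██·   
·······█····███·█···█·   
········█··█··█·█··█··   
·······██·····█·······   
········█····████·····   
······██······███·····   
······██·········███··   
                         
                         
                         
                         
                         
                         


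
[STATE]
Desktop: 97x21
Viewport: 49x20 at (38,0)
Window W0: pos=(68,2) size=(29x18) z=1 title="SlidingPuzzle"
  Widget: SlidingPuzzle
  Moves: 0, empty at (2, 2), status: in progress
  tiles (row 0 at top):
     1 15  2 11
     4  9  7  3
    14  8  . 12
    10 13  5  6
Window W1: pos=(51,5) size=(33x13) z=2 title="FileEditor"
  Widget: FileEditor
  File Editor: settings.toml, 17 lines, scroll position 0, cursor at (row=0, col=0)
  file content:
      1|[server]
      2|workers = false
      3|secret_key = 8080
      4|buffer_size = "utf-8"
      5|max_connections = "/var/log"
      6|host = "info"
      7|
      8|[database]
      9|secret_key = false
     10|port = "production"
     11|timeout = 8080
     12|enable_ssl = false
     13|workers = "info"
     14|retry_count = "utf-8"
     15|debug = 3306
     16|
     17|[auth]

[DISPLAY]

                                                 
                                                 
                              ┏━━━━━━━━━━━━━━━━━━
                              ┃ SlidingPuzzle    
                              ┠──────────────────
             ┏━━━━━━━━━━━━━━━━━━━━━━━━━━━━━━━┓┬──
             ┃ FileEditor                    ┃│ 1
             ┠───────────────────────────────┨┼──
             ┃█server]                      ▲┃│  
             ┃workers = false               █┃┼──
             ┃secret_key = 8080             ░┃│ 1
             ┃buffer_size = "utf-8"         ░┃┼──
             ┃max_connections = "/var/log"  ░┃│  
             ┃host = "info"                 ░┃┴──
             ┃                              ░┃   
             ┃[database]                    ░┃   
             ┃secret_key = false            ▼┃   
             ┗━━━━━━━━━━━━━━━━━━━━━━━━━━━━━━━┛   
                              ┃                  
                              ┗━━━━━━━━━━━━━━━━━━


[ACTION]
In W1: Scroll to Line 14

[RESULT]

                                                 
                                                 
                              ┏━━━━━━━━━━━━━━━━━━
                              ┃ SlidingPuzzle    
                              ┠──────────────────
             ┏━━━━━━━━━━━━━━━━━━━━━━━━━━━━━━━┓┬──
             ┃ FileEditor                    ┃│ 1
             ┠───────────────────────────────┨┼──
             ┃secret_key = false            ▲┃│  
             ┃port = "production"           ░┃┼──
             ┃timeout = 8080                ░┃│ 1
             ┃enable_ssl = false            ░┃┼──
             ┃workers = "info"              ░┃│  
             ┃retry_count = "utf-8"         ░┃┴──
             ┃debug = 3306                  ░┃   
             ┃                              █┃   
             ┃[auth]                        ▼┃   
             ┗━━━━━━━━━━━━━━━━━━━━━━━━━━━━━━━┛   
                              ┃                  
                              ┗━━━━━━━━━━━━━━━━━━


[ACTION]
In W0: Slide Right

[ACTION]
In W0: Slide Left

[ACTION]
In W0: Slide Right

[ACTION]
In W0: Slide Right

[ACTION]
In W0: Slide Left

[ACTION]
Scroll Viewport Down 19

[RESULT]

                                                 
                              ┏━━━━━━━━━━━━━━━━━━
                              ┃ SlidingPuzzle    
                              ┠──────────────────
             ┏━━━━━━━━━━━━━━━━━━━━━━━━━━━━━━━┓┬──
             ┃ FileEditor                    ┃│ 1
             ┠───────────────────────────────┨┼──
             ┃secret_key = false            ▲┃│  
             ┃port = "production"           ░┃┼──
             ┃timeout = 8080                ░┃│ 1
             ┃enable_ssl = false            ░┃┼──
             ┃workers = "info"              ░┃│  
             ┃retry_count = "utf-8"         ░┃┴──
             ┃debug = 3306                  ░┃   
             ┃                              █┃   
             ┃[auth]                        ▼┃   
             ┗━━━━━━━━━━━━━━━━━━━━━━━━━━━━━━━┛   
                              ┃                  
                              ┗━━━━━━━━━━━━━━━━━━
                                                 


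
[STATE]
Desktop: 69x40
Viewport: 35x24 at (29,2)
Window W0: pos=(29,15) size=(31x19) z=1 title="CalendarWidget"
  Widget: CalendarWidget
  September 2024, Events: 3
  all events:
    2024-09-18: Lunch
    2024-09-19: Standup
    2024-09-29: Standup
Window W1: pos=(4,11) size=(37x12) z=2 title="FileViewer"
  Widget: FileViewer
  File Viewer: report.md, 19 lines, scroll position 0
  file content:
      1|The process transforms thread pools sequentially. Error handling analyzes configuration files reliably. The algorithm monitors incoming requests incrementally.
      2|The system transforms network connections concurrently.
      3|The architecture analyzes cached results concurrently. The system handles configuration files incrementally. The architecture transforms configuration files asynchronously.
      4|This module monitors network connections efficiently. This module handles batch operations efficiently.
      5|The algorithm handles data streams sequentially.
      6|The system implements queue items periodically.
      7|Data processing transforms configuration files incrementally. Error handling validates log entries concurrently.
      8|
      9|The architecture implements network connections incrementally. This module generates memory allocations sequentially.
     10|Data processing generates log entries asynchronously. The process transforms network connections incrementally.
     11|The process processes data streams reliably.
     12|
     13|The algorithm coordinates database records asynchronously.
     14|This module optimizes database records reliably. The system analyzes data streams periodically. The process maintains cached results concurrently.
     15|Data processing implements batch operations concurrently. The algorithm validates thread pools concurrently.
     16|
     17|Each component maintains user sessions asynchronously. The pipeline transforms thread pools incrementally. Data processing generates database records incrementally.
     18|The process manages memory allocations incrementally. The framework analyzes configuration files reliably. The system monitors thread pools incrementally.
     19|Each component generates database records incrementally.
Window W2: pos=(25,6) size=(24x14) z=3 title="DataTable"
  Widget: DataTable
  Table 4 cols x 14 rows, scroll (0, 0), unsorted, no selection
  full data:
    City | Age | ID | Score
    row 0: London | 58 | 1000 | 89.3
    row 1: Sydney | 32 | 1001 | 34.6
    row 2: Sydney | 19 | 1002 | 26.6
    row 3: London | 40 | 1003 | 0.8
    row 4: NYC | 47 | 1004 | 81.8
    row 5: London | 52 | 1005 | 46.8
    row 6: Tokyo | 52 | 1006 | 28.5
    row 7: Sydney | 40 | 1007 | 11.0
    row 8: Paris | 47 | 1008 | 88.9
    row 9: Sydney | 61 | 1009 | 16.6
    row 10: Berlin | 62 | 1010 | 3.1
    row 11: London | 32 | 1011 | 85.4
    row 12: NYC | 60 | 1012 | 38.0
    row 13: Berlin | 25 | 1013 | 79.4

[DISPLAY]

                                   
                                   
                                   
                                   
━━━━━━━━━━━━━━━━━━━┓               
taTable            ┃               
───────────────────┨               
y  │Age│ID  │Score ┃               
───┼───┼────┼───── ┃               
don│58 │1000│89.3  ┃               
ney│32 │1001│34.6  ┃               
ney│19 │1002│26.6  ┃               
don│40 │1003│0.8   ┃               
   │47 │1004│81.8  ┃━━━━━━━━━━┓    
don│52 │1005│46.8  ┃          ┃    
yo │52 │1006│28.5  ┃──────────┨    
ney│40 │1007│11.0  ┃024       ┃    
━━━━━━━━━━━━━━━━━━━┛u         ┃    
ms configu░┃        1         ┃    
          ▼┃  6  7  8         ┃    
━━━━━━━━━━━┛ 13 14 15         ┃    
┃16 17 18* 19* 20 21 22       ┃    
┃23 24 25 26 27 28 29*        ┃    
┃30                           ┃    


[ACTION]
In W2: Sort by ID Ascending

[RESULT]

                                   
                                   
                                   
                                   
━━━━━━━━━━━━━━━━━━━┓               
taTable            ┃               
───────────────────┨               
y  │Age│ID ▲│Score ┃               
───┼───┼────┼───── ┃               
don│58 │1000│89.3  ┃               
ney│32 │1001│34.6  ┃               
ney│19 │1002│26.6  ┃               
don│40 │1003│0.8   ┃               
   │47 │1004│81.8  ┃━━━━━━━━━━┓    
don│52 │1005│46.8  ┃          ┃    
yo │52 │1006│28.5  ┃──────────┨    
ney│40 │1007│11.0  ┃024       ┃    
━━━━━━━━━━━━━━━━━━━┛u         ┃    
ms configu░┃        1         ┃    
          ▼┃  6  7  8         ┃    
━━━━━━━━━━━┛ 13 14 15         ┃    
┃16 17 18* 19* 20 21 22       ┃    
┃23 24 25 26 27 28 29*        ┃    
┃30                           ┃    


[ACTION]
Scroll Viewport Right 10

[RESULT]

                                   
                                   
                                   
                                   
━━━━━━━━━━━━━━┓                    
le            ┃                    
──────────────┨                    
ge│ID ▲│Score ┃                    
──┼────┼───── ┃                    
8 │1000│89.3  ┃                    
2 │1001│34.6  ┃                    
9 │1002│26.6  ┃                    
0 │1003│0.8   ┃                    
7 │1004│81.8  ┃━━━━━━━━━━┓         
2 │1005│46.8  ┃          ┃         
2 │1006│28.5  ┃──────────┨         
0 │1007│11.0  ┃024       ┃         
━━━━━━━━━━━━━━┛u         ┃         
nfigu░┃        1         ┃         
     ▼┃  6  7  8         ┃         
━━━━━━┛ 13 14 15         ┃         
7 18* 19* 20 21 22       ┃         
4 25 26 27 28 29*        ┃         
                         ┃         


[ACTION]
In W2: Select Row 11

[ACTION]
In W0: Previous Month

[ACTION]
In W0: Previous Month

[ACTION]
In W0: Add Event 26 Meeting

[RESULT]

                                   
                                   
                                   
                                   
━━━━━━━━━━━━━━┓                    
le            ┃                    
──────────────┨                    
ge│ID ▲│Score ┃                    
──┼────┼───── ┃                    
8 │1000│89.3  ┃                    
2 │1001│34.6  ┃                    
9 │1002│26.6  ┃                    
0 │1003│0.8   ┃                    
7 │1004│81.8  ┃━━━━━━━━━━┓         
2 │1005│46.8  ┃          ┃         
2 │1006│28.5  ┃──────────┨         
0 │1007│11.0  ┃          ┃         
━━━━━━━━━━━━━━┛u         ┃         
nfigu░┃  5  6  7         ┃         
     ▼┃ 12 13 14         ┃         
━━━━━━┛ 19 20 21         ┃         
3 24 25 26* 27 28        ┃         
0 31                     ┃         
                         ┃         


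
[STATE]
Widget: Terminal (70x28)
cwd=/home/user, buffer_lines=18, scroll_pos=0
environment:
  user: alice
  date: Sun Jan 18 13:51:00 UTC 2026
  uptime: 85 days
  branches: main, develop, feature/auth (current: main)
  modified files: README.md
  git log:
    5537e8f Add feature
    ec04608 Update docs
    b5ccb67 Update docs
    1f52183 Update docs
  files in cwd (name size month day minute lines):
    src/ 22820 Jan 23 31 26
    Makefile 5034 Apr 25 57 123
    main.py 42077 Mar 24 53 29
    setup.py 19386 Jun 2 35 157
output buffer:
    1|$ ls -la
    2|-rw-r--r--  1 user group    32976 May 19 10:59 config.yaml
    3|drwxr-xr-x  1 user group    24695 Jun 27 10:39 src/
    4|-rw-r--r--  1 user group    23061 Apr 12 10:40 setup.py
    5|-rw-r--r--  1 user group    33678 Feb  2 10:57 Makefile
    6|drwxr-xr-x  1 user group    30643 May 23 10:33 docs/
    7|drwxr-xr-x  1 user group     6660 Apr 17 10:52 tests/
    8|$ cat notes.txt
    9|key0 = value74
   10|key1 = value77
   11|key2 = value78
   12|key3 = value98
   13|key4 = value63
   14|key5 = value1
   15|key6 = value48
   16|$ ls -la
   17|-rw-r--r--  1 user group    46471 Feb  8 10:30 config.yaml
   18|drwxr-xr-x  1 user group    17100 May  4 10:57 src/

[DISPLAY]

$ ls -la                                                              
-rw-r--r--  1 user group    32976 May 19 10:59 config.yaml            
drwxr-xr-x  1 user group    24695 Jun 27 10:39 src/                   
-rw-r--r--  1 user group    23061 Apr 12 10:40 setup.py               
-rw-r--r--  1 user group    33678 Feb  2 10:57 Makefile               
drwxr-xr-x  1 user group    30643 May 23 10:33 docs/                  
drwxr-xr-x  1 user group     6660 Apr 17 10:52 tests/                 
$ cat notes.txt                                                       
key0 = value74                                                        
key1 = value77                                                        
key2 = value78                                                        
key3 = value98                                                        
key4 = value63                                                        
key5 = value1                                                         
key6 = value48                                                        
$ ls -la                                                              
-rw-r--r--  1 user group    46471 Feb  8 10:30 config.yaml            
drwxr-xr-x  1 user group    17100 May  4 10:57 src/                   
$ █                                                                   
                                                                      
                                                                      
                                                                      
                                                                      
                                                                      
                                                                      
                                                                      
                                                                      
                                                                      


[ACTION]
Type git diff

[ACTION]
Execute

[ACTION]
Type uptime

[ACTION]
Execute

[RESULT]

$ ls -la                                                              
-rw-r--r--  1 user group    32976 May 19 10:59 config.yaml            
drwxr-xr-x  1 user group    24695 Jun 27 10:39 src/                   
-rw-r--r--  1 user group    23061 Apr 12 10:40 setup.py               
-rw-r--r--  1 user group    33678 Feb  2 10:57 Makefile               
drwxr-xr-x  1 user group    30643 May 23 10:33 docs/                  
drwxr-xr-x  1 user group     6660 Apr 17 10:52 tests/                 
$ cat notes.txt                                                       
key0 = value74                                                        
key1 = value77                                                        
key2 = value78                                                        
key3 = value98                                                        
key4 = value63                                                        
key5 = value1                                                         
key6 = value48                                                        
$ ls -la                                                              
-rw-r--r--  1 user group    46471 Feb  8 10:30 config.yaml            
drwxr-xr-x  1 user group    17100 May  4 10:57 src/                   
$ git diff                                                            
diff --git a/main.py b/main.py                                        
--- a/main.py                                                         
+++ b/main.py                                                         
@@ -1,3 +1,4 @@                                                       
+# updated                                                            
 import sys                                                           
$ uptime                                                              
 10:00  up 85 days                                                    
$ █                                                                   


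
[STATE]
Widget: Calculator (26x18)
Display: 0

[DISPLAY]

                         0
┌───┬───┬───┬───┐         
│ 7 │ 8 │ 9 │ ÷ │         
├───┼───┼───┼───┤         
│ 4 │ 5 │ 6 │ × │         
├───┼───┼───┼───┤         
│ 1 │ 2 │ 3 │ - │         
├───┼───┼───┼───┤         
│ 0 │ . │ = │ + │         
├───┼───┼───┼───┤         
│ C │ MC│ MR│ M+│         
└───┴───┴───┴───┘         
                          
                          
                          
                          
                          
                          


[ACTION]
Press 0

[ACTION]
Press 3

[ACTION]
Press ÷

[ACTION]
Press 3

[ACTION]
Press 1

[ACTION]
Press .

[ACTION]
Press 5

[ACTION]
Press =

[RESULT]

             0.09523809524
┌───┬───┬───┬───┐         
│ 7 │ 8 │ 9 │ ÷ │         
├───┼───┼───┼───┤         
│ 4 │ 5 │ 6 │ × │         
├───┼───┼───┼───┤         
│ 1 │ 2 │ 3 │ - │         
├───┼───┼───┼───┤         
│ 0 │ . │ = │ + │         
├───┼───┼───┼───┤         
│ C │ MC│ MR│ M+│         
└───┴───┴───┴───┘         
                          
                          
                          
                          
                          
                          


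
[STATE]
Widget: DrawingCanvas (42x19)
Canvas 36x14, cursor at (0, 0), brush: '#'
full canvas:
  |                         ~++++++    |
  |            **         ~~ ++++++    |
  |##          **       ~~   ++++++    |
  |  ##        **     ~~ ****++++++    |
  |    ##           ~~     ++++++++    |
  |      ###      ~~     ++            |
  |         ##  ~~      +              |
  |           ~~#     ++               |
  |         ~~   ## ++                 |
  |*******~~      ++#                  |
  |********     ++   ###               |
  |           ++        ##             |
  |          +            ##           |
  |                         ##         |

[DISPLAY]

+                        ~++++++          
            **         ~~ ++++++          
##          **       ~~   ++++++          
  ##        **     ~~ ****++++++          
    ##           ~~     ++++++++          
      ###      ~~     ++                  
         ##  ~~      +                    
           ~~#     ++                     
         ~~   ## ++                       
*******~~      ++#                        
********     ++   ###                     
           ++        ##                   
          +            ##                 
                         ##               
                                          
                                          
                                          
                                          
                                          


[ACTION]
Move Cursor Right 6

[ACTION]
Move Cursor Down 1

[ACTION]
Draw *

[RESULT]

                         ~++++++          
      *     **         ~~ ++++++          
##          **       ~~   ++++++          
  ##        **     ~~ ****++++++          
    ##           ~~     ++++++++          
      ###      ~~     ++                  
         ##  ~~      +                    
           ~~#     ++                     
         ~~   ## ++                       
*******~~      ++#                        
********     ++   ###                     
           ++        ##                   
          +            ##                 
                         ##               
                                          
                                          
                                          
                                          
                                          
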